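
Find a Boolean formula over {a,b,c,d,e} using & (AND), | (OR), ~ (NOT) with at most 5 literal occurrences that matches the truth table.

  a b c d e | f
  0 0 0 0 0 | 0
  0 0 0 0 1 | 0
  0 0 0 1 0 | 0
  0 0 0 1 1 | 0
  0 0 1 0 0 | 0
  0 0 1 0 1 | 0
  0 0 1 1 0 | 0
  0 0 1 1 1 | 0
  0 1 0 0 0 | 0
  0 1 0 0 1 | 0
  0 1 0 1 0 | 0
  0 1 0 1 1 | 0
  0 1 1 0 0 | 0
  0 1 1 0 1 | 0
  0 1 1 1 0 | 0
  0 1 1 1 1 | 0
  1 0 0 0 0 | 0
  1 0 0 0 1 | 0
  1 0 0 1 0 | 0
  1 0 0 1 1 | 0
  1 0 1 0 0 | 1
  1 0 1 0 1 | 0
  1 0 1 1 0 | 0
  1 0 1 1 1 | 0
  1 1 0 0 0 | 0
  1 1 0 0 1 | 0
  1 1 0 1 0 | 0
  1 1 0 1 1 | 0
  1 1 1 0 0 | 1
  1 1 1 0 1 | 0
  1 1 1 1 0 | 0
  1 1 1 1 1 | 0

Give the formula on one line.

  ~e = 10101010101010101010101010101010
  (c & ~e) = 00001010000010100000101000001010
  ((c & ~e) & a) = 00000000000000000000101000001010
  ~d = 11001100110011001100110011001100
  (((c & ~e) & a) & ~d) = 00000000000000000000100000001000

(((c & ~e) & a) & ~d)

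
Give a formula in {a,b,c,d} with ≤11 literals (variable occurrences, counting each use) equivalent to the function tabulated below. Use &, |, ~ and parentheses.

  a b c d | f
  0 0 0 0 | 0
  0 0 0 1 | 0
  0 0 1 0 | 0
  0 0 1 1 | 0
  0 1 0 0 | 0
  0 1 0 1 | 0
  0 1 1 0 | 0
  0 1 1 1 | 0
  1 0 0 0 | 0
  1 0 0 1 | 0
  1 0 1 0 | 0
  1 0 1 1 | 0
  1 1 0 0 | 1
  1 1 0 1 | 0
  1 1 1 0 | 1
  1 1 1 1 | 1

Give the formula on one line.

  ~b = 1111000011110000
  (~b | d) = 1111010111110101
  ((~b | d) & b) = 0000010100000101
  (c & a) = 0000000000110011
  (((~b | d) & b) & (c & a)) = 0000000000000001
  (b | d) = 0101111101011111
  ~d = 1010101010101010
  (a & ~d) = 0000000010101010
  ((b | d) & (a & ~d)) = 0000000000001010
  ((((~b | d) & b) & (c & a)) | ((b | d) & (a & ~d))) = 0000000000001011

((((~b | d) & b) & (c & a)) | ((b | d) & (a & ~d)))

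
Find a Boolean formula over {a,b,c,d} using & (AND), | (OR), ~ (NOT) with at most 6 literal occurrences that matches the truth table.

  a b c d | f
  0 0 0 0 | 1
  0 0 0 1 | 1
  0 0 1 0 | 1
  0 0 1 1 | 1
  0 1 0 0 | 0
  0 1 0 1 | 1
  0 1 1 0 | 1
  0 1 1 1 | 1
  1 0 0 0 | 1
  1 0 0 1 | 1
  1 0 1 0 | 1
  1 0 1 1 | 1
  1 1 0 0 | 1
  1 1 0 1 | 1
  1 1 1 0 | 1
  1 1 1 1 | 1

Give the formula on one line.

(((~b & ~d) | c) | (a | (d & ~a)))

  ~b = 1111000011110000
  ~d = 1010101010101010
  (~b & ~d) = 1010000010100000
  ((~b & ~d) | c) = 1011001110110011
  ~a = 1111111100000000
  (d & ~a) = 0101010100000000
  (a | (d & ~a)) = 0101010111111111
  (((~b & ~d) | c) | (a | (d & ~a))) = 1111011111111111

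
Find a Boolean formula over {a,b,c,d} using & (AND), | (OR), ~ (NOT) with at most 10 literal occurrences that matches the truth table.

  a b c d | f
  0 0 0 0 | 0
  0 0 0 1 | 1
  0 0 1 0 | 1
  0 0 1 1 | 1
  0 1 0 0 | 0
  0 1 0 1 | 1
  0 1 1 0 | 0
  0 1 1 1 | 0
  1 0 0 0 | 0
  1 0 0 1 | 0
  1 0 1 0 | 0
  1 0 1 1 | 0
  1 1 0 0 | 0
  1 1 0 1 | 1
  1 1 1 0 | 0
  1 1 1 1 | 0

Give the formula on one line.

  (a | c) = 0011001111111111
  ((a | c) | d) = 0111011111111111
  ~a = 1111111100000000
  (((a | c) | d) & ~a) = 0111011100000000
  ((((a | c) | d) & ~a) | b) = 0111111100001111
  ~b = 1111000011110000
  ~c = 1100110011001100
  (d & ~c) = 0100010001000100
  (~b | (d & ~c)) = 1111010011110100
  (((((a | c) | d) & ~a) | b) & (~b | (d & ~c))) = 0111010000000100

(((((a | c) | d) & ~a) | b) & (~b | (d & ~c)))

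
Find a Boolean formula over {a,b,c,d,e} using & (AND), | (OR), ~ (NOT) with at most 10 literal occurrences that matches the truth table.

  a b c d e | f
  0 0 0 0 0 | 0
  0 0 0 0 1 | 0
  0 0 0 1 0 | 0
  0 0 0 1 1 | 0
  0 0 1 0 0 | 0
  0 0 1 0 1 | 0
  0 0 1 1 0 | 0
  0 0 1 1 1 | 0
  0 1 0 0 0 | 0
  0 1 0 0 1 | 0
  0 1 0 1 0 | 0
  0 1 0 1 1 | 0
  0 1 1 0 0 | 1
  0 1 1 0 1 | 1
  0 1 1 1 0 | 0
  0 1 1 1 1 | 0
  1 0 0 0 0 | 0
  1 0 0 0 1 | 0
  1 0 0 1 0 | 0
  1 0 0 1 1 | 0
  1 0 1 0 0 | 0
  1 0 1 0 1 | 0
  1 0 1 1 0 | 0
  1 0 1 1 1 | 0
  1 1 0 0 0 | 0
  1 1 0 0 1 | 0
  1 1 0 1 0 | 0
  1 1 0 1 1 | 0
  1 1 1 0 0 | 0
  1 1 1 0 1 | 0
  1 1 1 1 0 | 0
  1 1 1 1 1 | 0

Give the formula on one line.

(((~a & b) & (~d | (~b & (e | d)))) & c)

  ~a = 11111111111111110000000000000000
  (~a & b) = 00000000111111110000000000000000
  ~d = 11001100110011001100110011001100
  ~b = 11111111000000001111111100000000
  (e | d) = 01110111011101110111011101110111
  (~b & (e | d)) = 01110111000000000111011100000000
  (~d | (~b & (e | d))) = 11111111110011001111111111001100
  ((~a & b) & (~d | (~b & (e | d)))) = 00000000110011000000000000000000
  (((~a & b) & (~d | (~b & (e | d)))) & c) = 00000000000011000000000000000000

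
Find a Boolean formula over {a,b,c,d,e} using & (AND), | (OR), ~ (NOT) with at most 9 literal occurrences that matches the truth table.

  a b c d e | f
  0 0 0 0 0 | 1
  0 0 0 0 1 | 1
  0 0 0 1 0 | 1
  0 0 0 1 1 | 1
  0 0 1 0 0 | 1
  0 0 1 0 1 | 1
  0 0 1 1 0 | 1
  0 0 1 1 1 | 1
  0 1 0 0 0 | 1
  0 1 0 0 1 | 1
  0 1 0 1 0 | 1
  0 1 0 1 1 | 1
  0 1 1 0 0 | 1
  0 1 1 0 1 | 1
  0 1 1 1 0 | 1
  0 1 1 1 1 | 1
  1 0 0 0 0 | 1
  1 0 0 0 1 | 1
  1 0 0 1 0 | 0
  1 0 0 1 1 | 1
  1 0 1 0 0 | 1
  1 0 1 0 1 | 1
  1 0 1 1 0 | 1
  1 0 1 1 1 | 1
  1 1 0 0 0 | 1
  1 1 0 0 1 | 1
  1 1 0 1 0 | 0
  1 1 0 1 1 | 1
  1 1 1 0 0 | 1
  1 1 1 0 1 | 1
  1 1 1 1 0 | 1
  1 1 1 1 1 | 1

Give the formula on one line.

((((e & d) | ~d) | c) | (~a | (e & d)))

  (e & d) = 00010001000100010001000100010001
  ~d = 11001100110011001100110011001100
  ((e & d) | ~d) = 11011101110111011101110111011101
  (((e & d) | ~d) | c) = 11011111110111111101111111011111
  ~a = 11111111111111110000000000000000
  (~a | (e & d)) = 11111111111111110001000100010001
  ((((e & d) | ~d) | c) | (~a | (e & d))) = 11111111111111111101111111011111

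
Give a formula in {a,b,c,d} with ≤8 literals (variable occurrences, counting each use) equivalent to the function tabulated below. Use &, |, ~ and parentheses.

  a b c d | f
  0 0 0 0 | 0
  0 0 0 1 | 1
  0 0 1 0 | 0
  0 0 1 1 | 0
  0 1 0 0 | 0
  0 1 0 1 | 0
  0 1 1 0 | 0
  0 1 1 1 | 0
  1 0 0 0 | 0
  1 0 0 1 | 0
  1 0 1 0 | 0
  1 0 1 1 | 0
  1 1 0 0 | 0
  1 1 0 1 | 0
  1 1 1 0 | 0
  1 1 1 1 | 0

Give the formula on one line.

(~b & ((d & (~c & ~a)) | (d & b)))

  ~b = 1111000011110000
  ~c = 1100110011001100
  ~a = 1111111100000000
  (~c & ~a) = 1100110000000000
  (d & (~c & ~a)) = 0100010000000000
  (d & b) = 0000010100000101
  ((d & (~c & ~a)) | (d & b)) = 0100010100000101
  (~b & ((d & (~c & ~a)) | (d & b))) = 0100000000000000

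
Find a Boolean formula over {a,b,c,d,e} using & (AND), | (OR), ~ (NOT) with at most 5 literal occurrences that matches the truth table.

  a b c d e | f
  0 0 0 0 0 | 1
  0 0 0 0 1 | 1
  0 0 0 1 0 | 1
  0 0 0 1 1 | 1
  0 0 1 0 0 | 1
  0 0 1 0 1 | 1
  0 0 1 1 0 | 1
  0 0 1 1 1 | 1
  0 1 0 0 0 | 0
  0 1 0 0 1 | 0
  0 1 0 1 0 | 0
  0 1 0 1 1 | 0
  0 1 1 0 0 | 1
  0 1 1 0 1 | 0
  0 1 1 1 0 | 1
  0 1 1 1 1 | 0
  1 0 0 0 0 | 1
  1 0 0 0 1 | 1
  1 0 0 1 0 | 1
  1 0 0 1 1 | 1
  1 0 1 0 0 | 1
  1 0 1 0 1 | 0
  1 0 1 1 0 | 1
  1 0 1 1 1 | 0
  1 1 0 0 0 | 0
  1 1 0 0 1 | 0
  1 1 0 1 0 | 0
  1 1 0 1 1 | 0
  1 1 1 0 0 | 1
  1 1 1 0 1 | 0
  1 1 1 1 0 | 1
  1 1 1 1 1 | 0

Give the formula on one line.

  ~e = 10101010101010101010101010101010
  (~e & c) = 00001010000010100000101000001010
  ~b = 11111111000000001111111100000000
  ~c = 11110000111100001111000011110000
  ~a = 11111111111111110000000000000000
  (~c | ~a) = 11111111111111111111000011110000
  (~b & (~c | ~a)) = 11111111000000001111000000000000
  ((~e & c) | (~b & (~c | ~a))) = 11111111000010101111101000001010

((~e & c) | (~b & (~c | ~a)))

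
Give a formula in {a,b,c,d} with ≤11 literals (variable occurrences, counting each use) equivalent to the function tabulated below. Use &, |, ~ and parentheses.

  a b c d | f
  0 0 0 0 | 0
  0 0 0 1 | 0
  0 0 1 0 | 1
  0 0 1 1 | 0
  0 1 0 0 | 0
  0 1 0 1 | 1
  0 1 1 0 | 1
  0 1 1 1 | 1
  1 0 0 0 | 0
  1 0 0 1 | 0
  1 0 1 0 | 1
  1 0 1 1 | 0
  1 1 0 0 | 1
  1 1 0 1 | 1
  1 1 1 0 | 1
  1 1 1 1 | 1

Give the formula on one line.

  (a | c) = 0011001111111111
  (d | (a | c)) = 0111011111111111
  ((d | (a | c)) & b) = 0000011100001111
  (b & c) = 0000001100000011
  ~d = 1010101010101010
  ~b = 1111000011110000
  (~d & ~b) = 1010000010100000
  (c & (~d & ~b)) = 0010000000100000
  ((b & c) | (c & (~d & ~b))) = 0010001100100011
  (((d | (a | c)) & b) | ((b & c) | (c & (~d & ~b)))) = 0010011100101111

(((d | (a | c)) & b) | ((b & c) | (c & (~d & ~b))))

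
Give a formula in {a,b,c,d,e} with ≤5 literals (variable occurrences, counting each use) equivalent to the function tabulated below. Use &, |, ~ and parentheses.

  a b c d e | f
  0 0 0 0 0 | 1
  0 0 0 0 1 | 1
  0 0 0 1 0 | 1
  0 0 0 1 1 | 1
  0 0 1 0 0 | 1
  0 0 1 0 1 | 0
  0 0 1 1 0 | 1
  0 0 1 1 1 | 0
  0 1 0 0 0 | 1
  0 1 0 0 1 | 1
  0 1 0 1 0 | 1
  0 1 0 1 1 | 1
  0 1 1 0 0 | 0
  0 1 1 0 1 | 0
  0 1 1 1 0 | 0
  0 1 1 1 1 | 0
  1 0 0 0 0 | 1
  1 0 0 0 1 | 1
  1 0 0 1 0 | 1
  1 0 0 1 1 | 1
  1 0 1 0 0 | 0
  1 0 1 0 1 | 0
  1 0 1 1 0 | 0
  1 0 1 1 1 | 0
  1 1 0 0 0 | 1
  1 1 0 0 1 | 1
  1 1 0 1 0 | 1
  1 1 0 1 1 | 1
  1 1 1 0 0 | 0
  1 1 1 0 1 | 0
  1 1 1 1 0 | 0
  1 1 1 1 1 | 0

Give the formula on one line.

  ~c = 11110000111100001111000011110000
  ~a = 11111111111111110000000000000000
  (~a | ~c) = 11111111111111111111000011110000
  ~b = 11111111000000001111111100000000
  ((~a | ~c) & ~b) = 11111111000000001111000000000000
  ~e = 10101010101010101010101010101010
  (((~a | ~c) & ~b) & ~e) = 10101010000000001010000000000000
  (~c | (((~a | ~c) & ~b) & ~e)) = 11111010111100001111000011110000

(~c | (((~a | ~c) & ~b) & ~e))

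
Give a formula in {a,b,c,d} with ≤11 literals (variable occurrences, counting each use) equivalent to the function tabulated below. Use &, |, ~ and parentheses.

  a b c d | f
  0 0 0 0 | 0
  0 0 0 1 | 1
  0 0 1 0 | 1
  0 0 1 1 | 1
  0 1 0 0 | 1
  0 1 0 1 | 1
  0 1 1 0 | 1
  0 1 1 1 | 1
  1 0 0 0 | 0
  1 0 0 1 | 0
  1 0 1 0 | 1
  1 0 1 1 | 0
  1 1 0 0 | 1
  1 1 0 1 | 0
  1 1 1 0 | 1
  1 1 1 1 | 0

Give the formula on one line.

(((c & ~d) | (~d & b)) | (~a & (a | (b | d))))

  ~d = 1010101010101010
  (c & ~d) = 0010001000100010
  (~d & b) = 0000101000001010
  ((c & ~d) | (~d & b)) = 0010101000101010
  ~a = 1111111100000000
  (b | d) = 0101111101011111
  (a | (b | d)) = 0101111111111111
  (~a & (a | (b | d))) = 0101111100000000
  (((c & ~d) | (~d & b)) | (~a & (a | (b | d)))) = 0111111100101010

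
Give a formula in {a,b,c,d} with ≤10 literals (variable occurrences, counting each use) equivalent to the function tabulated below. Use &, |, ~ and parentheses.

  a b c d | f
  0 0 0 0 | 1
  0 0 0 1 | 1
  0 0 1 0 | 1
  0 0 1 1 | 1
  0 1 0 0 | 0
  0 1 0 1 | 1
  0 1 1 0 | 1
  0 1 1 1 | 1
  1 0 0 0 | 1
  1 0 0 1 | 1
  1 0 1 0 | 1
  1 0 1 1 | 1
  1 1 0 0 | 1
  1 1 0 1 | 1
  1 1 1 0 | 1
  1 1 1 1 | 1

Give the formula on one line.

((~b | c) | ((c & (b | ~a)) | (a | (d & b))))

  ~b = 1111000011110000
  (~b | c) = 1111001111110011
  ~a = 1111111100000000
  (b | ~a) = 1111111100001111
  (c & (b | ~a)) = 0011001100000011
  (d & b) = 0000010100000101
  (a | (d & b)) = 0000010111111111
  ((c & (b | ~a)) | (a | (d & b))) = 0011011111111111
  ((~b | c) | ((c & (b | ~a)) | (a | (d & b)))) = 1111011111111111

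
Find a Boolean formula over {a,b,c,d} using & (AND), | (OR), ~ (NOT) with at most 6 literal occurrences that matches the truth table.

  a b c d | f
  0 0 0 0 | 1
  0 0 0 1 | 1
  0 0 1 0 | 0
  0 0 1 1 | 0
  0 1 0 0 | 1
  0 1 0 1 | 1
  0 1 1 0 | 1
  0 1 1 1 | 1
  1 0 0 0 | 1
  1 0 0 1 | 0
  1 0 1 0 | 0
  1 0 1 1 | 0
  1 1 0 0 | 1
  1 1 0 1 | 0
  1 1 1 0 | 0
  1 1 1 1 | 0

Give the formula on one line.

(((~d | ~a) & ~c) | (~a & b))

  ~d = 1010101010101010
  ~a = 1111111100000000
  (~d | ~a) = 1111111110101010
  ~c = 1100110011001100
  ((~d | ~a) & ~c) = 1100110010001000
  (~a & b) = 0000111100000000
  (((~d | ~a) & ~c) | (~a & b)) = 1100111110001000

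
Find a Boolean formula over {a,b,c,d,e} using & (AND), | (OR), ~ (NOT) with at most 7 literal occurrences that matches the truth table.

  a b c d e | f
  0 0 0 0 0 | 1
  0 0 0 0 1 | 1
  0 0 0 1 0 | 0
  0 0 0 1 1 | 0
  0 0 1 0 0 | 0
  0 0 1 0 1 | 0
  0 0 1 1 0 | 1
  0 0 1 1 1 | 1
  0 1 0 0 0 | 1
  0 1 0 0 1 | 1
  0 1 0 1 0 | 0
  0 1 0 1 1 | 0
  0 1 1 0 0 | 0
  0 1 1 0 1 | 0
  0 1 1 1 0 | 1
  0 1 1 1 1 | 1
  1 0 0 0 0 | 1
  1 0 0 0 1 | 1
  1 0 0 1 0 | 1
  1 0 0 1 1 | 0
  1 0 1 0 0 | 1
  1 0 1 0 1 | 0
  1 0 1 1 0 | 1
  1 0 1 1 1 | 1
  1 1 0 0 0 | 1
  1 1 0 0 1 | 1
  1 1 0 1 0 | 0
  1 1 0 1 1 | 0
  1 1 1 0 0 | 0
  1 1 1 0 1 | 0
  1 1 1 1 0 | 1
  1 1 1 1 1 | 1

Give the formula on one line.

  ~c = 11110000111100001111000011110000
  ~d = 11001100110011001100110011001100
  (~c & ~d) = 11000000110000001100000011000000
  ~b = 11111111000000001111111100000000
  ~e = 10101010101010101010101010101010
  (~e & a) = 00000000000000001010101010101010
  (~b & (~e & a)) = 00000000000000001010101000000000
  ((~c & ~d) | (~b & (~e & a))) = 11000000110000001110101011000000
  (d & c) = 00000011000000110000001100000011
  (((~c & ~d) | (~b & (~e & a))) | (d & c)) = 11000011110000111110101111000011

(((~c & ~d) | (~b & (~e & a))) | (d & c))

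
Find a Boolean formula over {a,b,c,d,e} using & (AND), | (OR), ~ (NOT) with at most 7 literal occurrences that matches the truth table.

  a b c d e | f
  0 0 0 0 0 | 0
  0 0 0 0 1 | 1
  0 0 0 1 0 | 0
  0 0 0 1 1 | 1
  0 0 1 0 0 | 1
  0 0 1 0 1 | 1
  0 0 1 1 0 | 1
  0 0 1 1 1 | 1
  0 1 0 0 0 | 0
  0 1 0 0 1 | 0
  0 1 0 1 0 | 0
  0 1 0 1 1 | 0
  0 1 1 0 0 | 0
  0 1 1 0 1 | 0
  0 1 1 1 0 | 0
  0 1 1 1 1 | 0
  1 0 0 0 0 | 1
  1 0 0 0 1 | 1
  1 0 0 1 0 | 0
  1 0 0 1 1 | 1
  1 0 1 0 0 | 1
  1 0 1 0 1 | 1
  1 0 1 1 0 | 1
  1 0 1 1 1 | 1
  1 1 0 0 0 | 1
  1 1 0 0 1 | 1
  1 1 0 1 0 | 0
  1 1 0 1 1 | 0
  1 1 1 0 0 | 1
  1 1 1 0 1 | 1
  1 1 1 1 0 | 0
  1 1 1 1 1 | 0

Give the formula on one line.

(((e | c) & ~b) | (a & ~d))

  (e | c) = 01011111010111110101111101011111
  ~b = 11111111000000001111111100000000
  ((e | c) & ~b) = 01011111000000000101111100000000
  ~d = 11001100110011001100110011001100
  (a & ~d) = 00000000000000001100110011001100
  (((e | c) & ~b) | (a & ~d)) = 01011111000000001101111111001100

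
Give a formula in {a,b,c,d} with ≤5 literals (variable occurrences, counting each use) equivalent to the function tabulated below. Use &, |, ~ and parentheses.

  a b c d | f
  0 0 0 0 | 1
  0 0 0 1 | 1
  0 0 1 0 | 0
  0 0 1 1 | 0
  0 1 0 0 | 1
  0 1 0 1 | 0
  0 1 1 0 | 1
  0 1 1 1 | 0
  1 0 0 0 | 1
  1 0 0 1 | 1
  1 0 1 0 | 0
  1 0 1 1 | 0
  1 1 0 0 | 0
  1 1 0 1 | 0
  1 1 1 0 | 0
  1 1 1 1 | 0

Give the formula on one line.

  ~c = 1100110011001100
  (~c | b) = 1100111111001111
  ~d = 1010101010101010
  ~a = 1111111100000000
  (~d & ~a) = 1010101000000000
  ~b = 1111000011110000
  ((~d & ~a) | ~b) = 1111101011110000
  ((~c | b) & ((~d & ~a) | ~b)) = 1100101011000000

((~c | b) & ((~d & ~a) | ~b))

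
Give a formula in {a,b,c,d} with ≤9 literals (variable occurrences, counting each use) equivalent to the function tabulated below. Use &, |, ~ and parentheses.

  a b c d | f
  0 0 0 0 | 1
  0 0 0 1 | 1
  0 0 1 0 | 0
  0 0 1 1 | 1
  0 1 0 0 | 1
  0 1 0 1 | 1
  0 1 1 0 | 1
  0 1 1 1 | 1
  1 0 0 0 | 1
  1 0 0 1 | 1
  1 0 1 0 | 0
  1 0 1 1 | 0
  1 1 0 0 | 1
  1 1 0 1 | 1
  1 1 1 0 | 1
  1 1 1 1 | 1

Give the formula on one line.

  ~c = 1100110011001100
  (~c | b) = 1100111111001111
  (~c | d) = 1101110111011101
  ~a = 1111111100000000
  (~a & c) = 0011001100000000
  ((~c | d) & (~a & c)) = 0001000100000000
  ((~c | b) | ((~c | d) & (~a & c))) = 1101111111001111

((~c | b) | ((~c | d) & (~a & c)))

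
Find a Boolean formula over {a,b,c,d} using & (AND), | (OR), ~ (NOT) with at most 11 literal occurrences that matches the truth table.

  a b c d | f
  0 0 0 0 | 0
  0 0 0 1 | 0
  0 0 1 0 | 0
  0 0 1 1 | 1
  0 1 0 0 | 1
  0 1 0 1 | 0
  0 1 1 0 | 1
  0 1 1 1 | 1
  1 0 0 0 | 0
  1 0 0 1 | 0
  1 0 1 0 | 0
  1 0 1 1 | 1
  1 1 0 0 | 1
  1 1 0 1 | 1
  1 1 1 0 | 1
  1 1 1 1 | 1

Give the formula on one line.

((((c | a) | ~d) & b) | (((b & c) | d) & c))

  (c | a) = 0011001111111111
  ~d = 1010101010101010
  ((c | a) | ~d) = 1011101111111111
  (((c | a) | ~d) & b) = 0000101100001111
  (b & c) = 0000001100000011
  ((b & c) | d) = 0101011101010111
  (((b & c) | d) & c) = 0001001100010011
  ((((c | a) | ~d) & b) | (((b & c) | d) & c)) = 0001101100011111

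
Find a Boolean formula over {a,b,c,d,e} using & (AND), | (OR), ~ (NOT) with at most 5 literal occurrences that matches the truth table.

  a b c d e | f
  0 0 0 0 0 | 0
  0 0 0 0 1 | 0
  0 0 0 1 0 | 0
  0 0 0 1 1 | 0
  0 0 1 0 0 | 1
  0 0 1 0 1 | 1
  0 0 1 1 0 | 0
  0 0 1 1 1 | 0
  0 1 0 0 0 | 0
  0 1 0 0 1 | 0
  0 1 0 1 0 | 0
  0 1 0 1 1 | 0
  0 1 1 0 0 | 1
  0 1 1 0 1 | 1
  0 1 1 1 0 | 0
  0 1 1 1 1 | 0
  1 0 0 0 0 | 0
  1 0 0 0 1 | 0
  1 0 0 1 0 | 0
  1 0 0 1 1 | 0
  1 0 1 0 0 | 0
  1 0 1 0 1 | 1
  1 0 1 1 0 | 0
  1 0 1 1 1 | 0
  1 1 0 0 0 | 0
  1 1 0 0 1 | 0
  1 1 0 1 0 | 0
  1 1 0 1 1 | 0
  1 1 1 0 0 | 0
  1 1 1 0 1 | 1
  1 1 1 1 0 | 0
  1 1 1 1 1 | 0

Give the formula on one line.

  ~a = 11111111111111110000000000000000
  (e | ~a) = 11111111111111110101010101010101
  ~d = 11001100110011001100110011001100
  (c & ~d) = 00001100000011000000110000001100
  ((e | ~a) & (c & ~d)) = 00001100000011000000010000000100

((e | ~a) & (c & ~d))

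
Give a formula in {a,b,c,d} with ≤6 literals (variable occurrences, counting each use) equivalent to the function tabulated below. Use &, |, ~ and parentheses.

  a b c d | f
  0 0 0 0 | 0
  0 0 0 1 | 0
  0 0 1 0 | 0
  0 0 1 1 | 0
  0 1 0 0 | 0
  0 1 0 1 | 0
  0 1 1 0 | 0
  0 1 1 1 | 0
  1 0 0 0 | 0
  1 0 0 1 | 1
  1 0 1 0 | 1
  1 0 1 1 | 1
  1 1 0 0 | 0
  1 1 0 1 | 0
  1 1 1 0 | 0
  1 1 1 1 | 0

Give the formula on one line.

  ~a = 1111111100000000
  (d | ~a) = 1111111101010101
  (c | (d | ~a)) = 1111111101110111
  ~b = 1111000011110000
  (a & ~b) = 0000000011110000
  ((c | (d | ~a)) & (a & ~b)) = 0000000001110000

((c | (d | ~a)) & (a & ~b))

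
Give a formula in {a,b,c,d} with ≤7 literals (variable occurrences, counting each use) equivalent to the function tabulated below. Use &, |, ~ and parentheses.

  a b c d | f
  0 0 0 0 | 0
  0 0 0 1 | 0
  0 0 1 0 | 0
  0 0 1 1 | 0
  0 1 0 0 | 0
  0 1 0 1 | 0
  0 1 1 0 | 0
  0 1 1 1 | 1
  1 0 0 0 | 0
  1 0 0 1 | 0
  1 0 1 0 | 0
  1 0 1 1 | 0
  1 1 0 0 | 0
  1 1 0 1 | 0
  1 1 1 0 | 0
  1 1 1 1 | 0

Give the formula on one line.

  ~a = 1111111100000000
  (d & ~a) = 0101010100000000
  (c & b) = 0000001100000011
  (a | (c & b)) = 0000001111111111
  ((d & ~a) & (a | (c & b))) = 0000000100000000

((d & ~a) & (a | (c & b)))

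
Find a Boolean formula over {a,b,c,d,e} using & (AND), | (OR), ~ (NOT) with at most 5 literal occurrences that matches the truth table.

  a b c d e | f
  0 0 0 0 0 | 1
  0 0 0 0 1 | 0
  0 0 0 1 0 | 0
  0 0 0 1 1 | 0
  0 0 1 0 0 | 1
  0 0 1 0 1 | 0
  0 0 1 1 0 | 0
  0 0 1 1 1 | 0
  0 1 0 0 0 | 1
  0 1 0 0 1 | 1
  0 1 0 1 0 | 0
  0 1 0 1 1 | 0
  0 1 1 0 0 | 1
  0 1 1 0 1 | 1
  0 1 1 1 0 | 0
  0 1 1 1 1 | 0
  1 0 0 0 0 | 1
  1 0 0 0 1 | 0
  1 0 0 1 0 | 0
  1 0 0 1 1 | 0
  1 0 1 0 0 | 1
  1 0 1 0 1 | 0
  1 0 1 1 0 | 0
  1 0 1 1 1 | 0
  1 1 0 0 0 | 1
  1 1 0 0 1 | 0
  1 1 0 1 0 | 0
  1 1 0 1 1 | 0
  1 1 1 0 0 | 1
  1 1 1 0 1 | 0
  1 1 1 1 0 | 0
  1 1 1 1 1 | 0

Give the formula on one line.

(((b & ~a) | ~e) & ~d)

  ~a = 11111111111111110000000000000000
  (b & ~a) = 00000000111111110000000000000000
  ~e = 10101010101010101010101010101010
  ((b & ~a) | ~e) = 10101010111111111010101010101010
  ~d = 11001100110011001100110011001100
  (((b & ~a) | ~e) & ~d) = 10001000110011001000100010001000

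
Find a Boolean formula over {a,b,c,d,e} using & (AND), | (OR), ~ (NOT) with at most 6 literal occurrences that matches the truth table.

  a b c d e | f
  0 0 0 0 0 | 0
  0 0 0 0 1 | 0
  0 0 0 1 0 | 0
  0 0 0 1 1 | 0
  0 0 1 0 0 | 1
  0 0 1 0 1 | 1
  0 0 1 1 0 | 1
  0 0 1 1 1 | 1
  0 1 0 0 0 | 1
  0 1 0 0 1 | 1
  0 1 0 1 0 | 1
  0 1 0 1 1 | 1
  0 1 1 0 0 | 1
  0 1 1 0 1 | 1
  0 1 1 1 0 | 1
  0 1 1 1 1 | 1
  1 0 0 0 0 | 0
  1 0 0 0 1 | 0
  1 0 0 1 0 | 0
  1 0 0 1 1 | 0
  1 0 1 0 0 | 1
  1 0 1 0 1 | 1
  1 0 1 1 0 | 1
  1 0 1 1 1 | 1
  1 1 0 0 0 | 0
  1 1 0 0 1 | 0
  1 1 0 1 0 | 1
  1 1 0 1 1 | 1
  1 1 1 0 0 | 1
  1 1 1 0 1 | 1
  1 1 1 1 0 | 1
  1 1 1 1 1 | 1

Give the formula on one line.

  ~a = 11111111111111110000000000000000
  (~a | c) = 11111111111111110000111100001111
  (d | (~a | c)) = 11111111111111110011111100111111
  ((d | (~a | c)) & b) = 00000000111111110000000000111111
  (((d | (~a | c)) & b) | c) = 00001111111111110000111100111111

(((d | (~a | c)) & b) | c)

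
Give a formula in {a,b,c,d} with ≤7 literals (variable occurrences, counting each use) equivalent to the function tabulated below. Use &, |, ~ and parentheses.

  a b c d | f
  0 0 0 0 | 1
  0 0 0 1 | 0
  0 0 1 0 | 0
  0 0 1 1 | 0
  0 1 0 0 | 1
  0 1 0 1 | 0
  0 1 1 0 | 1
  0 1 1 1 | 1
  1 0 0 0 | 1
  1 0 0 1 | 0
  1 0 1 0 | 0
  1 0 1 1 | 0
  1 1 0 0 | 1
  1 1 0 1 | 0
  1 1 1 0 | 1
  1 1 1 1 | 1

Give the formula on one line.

((b | ~c) & (c | ~d))

  ~c = 1100110011001100
  (b | ~c) = 1100111111001111
  ~d = 1010101010101010
  (c | ~d) = 1011101110111011
  ((b | ~c) & (c | ~d)) = 1000101110001011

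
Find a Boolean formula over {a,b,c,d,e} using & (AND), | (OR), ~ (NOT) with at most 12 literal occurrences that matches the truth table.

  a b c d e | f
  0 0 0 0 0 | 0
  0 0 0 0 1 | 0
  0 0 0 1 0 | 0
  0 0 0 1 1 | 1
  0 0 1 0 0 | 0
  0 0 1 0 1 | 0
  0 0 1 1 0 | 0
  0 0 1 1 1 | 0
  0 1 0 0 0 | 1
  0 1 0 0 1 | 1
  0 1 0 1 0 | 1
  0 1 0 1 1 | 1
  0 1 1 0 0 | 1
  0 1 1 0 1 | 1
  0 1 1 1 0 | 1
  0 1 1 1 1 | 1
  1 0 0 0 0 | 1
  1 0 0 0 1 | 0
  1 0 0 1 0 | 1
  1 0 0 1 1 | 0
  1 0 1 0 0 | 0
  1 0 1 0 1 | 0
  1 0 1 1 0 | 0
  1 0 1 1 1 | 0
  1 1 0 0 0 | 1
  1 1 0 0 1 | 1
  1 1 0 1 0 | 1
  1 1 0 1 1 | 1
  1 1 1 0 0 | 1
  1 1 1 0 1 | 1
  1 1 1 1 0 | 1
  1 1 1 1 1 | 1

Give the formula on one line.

((e & ((d & ~a) & (~c | ~e))) | (b | (~e & (~c & a))))

  ~a = 11111111111111110000000000000000
  (d & ~a) = 00110011001100110000000000000000
  ~c = 11110000111100001111000011110000
  ~e = 10101010101010101010101010101010
  (~c | ~e) = 11111010111110101111101011111010
  ((d & ~a) & (~c | ~e)) = 00110010001100100000000000000000
  (e & ((d & ~a) & (~c | ~e))) = 00010000000100000000000000000000
  (~c & a) = 00000000000000001111000011110000
  (~e & (~c & a)) = 00000000000000001010000010100000
  (b | (~e & (~c & a))) = 00000000111111111010000011111111
  ((e & ((d & ~a) & (~c | ~e))) | (b | (~e & (~c & a)))) = 00010000111111111010000011111111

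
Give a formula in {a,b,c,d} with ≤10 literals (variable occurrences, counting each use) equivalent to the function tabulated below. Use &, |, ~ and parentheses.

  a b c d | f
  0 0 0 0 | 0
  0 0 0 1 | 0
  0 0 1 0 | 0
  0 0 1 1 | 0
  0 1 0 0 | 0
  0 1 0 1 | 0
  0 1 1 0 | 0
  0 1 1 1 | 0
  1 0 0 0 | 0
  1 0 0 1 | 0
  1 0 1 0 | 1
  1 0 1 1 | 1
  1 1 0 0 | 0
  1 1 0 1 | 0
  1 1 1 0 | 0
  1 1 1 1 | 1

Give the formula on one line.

((c & a) & ((a | ~c) & ((~b & a) | d)))

  (c & a) = 0000000000110011
  ~c = 1100110011001100
  (a | ~c) = 1100110011111111
  ~b = 1111000011110000
  (~b & a) = 0000000011110000
  ((~b & a) | d) = 0101010111110101
  ((a | ~c) & ((~b & a) | d)) = 0100010011110101
  ((c & a) & ((a | ~c) & ((~b & a) | d))) = 0000000000110001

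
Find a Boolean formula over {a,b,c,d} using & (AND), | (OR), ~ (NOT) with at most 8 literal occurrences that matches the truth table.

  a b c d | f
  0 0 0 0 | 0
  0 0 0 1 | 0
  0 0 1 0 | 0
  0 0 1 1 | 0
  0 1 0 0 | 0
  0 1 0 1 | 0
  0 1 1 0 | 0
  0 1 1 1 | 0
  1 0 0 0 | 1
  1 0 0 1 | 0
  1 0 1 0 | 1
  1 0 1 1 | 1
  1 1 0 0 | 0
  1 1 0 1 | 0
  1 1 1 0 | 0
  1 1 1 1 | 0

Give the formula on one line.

  ~c = 1100110011001100
  ~b = 1111000011110000
  (d | ~b) = 1111010111110101
  (~c | (d | ~b)) = 1111110111111101
  ~d = 1010101010101010
  ((~c | (d | ~b)) & ~d) = 1010100010101000
  (c | ((~c | (d | ~b)) & ~d)) = 1011101110111011
  (a & ~b) = 0000000011110000
  ((c | ((~c | (d | ~b)) & ~d)) & (a & ~b)) = 0000000010110000

((c | ((~c | (d | ~b)) & ~d)) & (a & ~b))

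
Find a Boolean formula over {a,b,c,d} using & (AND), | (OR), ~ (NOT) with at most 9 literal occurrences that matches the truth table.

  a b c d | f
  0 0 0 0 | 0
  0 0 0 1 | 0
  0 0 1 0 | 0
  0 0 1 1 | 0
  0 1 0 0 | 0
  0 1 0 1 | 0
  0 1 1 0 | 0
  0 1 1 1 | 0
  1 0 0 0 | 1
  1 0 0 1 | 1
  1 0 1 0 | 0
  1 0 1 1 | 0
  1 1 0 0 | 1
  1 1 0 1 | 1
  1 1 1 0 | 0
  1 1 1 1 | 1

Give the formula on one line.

((((d | ~c) & (b & a)) | ~b) & (a & (b | ~c)))

  ~c = 1100110011001100
  (d | ~c) = 1101110111011101
  (b & a) = 0000000000001111
  ((d | ~c) & (b & a)) = 0000000000001101
  ~b = 1111000011110000
  (((d | ~c) & (b & a)) | ~b) = 1111000011111101
  (b | ~c) = 1100111111001111
  (a & (b | ~c)) = 0000000011001111
  ((((d | ~c) & (b & a)) | ~b) & (a & (b | ~c))) = 0000000011001101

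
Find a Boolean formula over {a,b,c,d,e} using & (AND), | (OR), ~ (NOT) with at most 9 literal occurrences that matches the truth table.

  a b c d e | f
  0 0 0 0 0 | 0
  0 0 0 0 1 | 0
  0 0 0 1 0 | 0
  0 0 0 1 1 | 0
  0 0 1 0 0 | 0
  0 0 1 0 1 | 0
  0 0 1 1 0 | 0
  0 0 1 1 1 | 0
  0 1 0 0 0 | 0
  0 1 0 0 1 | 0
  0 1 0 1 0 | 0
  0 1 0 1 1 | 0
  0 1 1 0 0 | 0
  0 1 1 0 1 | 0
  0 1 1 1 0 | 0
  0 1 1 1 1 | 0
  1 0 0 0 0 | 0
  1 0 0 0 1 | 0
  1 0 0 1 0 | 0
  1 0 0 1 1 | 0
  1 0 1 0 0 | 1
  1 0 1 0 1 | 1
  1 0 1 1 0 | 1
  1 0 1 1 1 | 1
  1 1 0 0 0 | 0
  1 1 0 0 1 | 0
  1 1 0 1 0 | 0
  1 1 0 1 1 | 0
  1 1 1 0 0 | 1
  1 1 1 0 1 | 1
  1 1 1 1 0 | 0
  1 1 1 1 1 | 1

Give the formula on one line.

(a & ((c & (~a | (~d | ~b))) | ((c & d) & e)))

  ~a = 11111111111111110000000000000000
  ~d = 11001100110011001100110011001100
  ~b = 11111111000000001111111100000000
  (~d | ~b) = 11111111110011001111111111001100
  (~a | (~d | ~b)) = 11111111111111111111111111001100
  (c & (~a | (~d | ~b))) = 00001111000011110000111100001100
  (c & d) = 00000011000000110000001100000011
  ((c & d) & e) = 00000001000000010000000100000001
  ((c & (~a | (~d | ~b))) | ((c & d) & e)) = 00001111000011110000111100001101
  (a & ((c & (~a | (~d | ~b))) | ((c & d) & e))) = 00000000000000000000111100001101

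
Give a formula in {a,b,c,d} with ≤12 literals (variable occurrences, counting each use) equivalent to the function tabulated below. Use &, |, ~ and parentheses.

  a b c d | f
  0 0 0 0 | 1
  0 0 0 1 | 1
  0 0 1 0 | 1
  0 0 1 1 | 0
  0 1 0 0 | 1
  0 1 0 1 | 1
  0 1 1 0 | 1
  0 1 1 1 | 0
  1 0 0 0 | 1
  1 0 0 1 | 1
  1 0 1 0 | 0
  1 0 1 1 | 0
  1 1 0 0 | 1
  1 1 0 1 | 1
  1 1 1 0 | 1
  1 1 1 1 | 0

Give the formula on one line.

(((b & (~d & (b | ~a))) | ~c) | (((a | ~d) & ~b) & ~a))

  ~d = 1010101010101010
  ~a = 1111111100000000
  (b | ~a) = 1111111100001111
  (~d & (b | ~a)) = 1010101000001010
  (b & (~d & (b | ~a))) = 0000101000001010
  ~c = 1100110011001100
  ((b & (~d & (b | ~a))) | ~c) = 1100111011001110
  (a | ~d) = 1010101011111111
  ~b = 1111000011110000
  ((a | ~d) & ~b) = 1010000011110000
  (((a | ~d) & ~b) & ~a) = 1010000000000000
  (((b & (~d & (b | ~a))) | ~c) | (((a | ~d) & ~b) & ~a)) = 1110111011001110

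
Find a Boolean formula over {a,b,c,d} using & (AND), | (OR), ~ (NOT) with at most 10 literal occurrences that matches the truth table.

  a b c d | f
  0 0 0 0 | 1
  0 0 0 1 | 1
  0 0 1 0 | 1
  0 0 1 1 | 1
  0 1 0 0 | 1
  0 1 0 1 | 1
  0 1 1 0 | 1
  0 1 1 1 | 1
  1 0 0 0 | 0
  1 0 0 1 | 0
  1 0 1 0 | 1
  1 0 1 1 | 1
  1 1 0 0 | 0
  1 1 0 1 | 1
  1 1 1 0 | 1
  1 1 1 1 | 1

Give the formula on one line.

  (b & a) = 0000000000001111
  ((b & a) & d) = 0000000000000101
  ~a = 1111111100000000
  (((b & a) & d) | ~a) = 1111111100000101
  ~c = 1100110011001100
  (~a & ~c) = 1100110000000000
  (c | (~a & ~c)) = 1111111100110011
  ((((b & a) & d) | ~a) | (c | (~a & ~c))) = 1111111100110111

((((b & a) & d) | ~a) | (c | (~a & ~c)))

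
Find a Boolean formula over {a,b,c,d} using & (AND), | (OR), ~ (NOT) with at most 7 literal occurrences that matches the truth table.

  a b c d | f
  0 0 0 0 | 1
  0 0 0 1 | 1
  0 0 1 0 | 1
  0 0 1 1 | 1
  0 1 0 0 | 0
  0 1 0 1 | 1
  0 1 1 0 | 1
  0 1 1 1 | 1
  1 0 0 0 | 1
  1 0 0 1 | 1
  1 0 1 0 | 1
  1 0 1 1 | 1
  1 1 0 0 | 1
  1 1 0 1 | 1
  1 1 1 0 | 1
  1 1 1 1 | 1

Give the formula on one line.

((a | c) | ((b | ~c) & (d | ~b)))

  (a | c) = 0011001111111111
  ~c = 1100110011001100
  (b | ~c) = 1100111111001111
  ~b = 1111000011110000
  (d | ~b) = 1111010111110101
  ((b | ~c) & (d | ~b)) = 1100010111000101
  ((a | c) | ((b | ~c) & (d | ~b))) = 1111011111111111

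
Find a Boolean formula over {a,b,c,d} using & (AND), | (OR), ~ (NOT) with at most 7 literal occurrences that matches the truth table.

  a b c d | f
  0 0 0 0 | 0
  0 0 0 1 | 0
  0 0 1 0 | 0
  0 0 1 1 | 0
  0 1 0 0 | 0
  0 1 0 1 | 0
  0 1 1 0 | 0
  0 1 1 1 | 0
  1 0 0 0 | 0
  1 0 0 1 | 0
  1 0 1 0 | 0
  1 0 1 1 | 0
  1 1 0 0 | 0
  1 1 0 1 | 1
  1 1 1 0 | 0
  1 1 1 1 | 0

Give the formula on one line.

((((~c & d) | ~a) & a) & (b | ~d))

  ~c = 1100110011001100
  (~c & d) = 0100010001000100
  ~a = 1111111100000000
  ((~c & d) | ~a) = 1111111101000100
  (((~c & d) | ~a) & a) = 0000000001000100
  ~d = 1010101010101010
  (b | ~d) = 1010111110101111
  ((((~c & d) | ~a) & a) & (b | ~d)) = 0000000000000100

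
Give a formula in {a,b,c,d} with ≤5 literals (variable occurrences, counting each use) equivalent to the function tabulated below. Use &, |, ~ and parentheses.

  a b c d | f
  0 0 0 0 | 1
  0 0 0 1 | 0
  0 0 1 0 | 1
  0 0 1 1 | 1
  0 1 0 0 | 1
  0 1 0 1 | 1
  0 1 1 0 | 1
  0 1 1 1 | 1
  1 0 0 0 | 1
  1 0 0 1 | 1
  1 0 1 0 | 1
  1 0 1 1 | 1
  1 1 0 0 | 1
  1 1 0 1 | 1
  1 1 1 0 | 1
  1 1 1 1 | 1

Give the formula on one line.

(~d | ((a | c) | b))

  ~d = 1010101010101010
  (a | c) = 0011001111111111
  ((a | c) | b) = 0011111111111111
  (~d | ((a | c) | b)) = 1011111111111111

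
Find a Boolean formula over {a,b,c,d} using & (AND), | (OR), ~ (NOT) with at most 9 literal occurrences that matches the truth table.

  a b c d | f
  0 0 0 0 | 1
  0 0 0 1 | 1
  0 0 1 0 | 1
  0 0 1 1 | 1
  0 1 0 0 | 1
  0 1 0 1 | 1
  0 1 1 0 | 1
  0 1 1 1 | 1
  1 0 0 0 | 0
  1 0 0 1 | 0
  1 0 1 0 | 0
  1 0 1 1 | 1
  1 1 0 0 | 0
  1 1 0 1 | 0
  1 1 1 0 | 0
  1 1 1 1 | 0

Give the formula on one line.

  (d & b) = 0000010100000101
  (c | (d & b)) = 0011011100110111
  ~a = 1111111100000000
  ((c | (d & b)) | ~a) = 1111111100110111
  ~b = 1111000011110000
  ~c = 1100110011001100
  (d | ~c) = 1101110111011101
  (~b & (d | ~c)) = 1101000011010000
  (~a | (~b & (d | ~c))) = 1111111111010000
  (((c | (d & b)) | ~a) & (~a | (~b & (d | ~c)))) = 1111111100010000

(((c | (d & b)) | ~a) & (~a | (~b & (d | ~c))))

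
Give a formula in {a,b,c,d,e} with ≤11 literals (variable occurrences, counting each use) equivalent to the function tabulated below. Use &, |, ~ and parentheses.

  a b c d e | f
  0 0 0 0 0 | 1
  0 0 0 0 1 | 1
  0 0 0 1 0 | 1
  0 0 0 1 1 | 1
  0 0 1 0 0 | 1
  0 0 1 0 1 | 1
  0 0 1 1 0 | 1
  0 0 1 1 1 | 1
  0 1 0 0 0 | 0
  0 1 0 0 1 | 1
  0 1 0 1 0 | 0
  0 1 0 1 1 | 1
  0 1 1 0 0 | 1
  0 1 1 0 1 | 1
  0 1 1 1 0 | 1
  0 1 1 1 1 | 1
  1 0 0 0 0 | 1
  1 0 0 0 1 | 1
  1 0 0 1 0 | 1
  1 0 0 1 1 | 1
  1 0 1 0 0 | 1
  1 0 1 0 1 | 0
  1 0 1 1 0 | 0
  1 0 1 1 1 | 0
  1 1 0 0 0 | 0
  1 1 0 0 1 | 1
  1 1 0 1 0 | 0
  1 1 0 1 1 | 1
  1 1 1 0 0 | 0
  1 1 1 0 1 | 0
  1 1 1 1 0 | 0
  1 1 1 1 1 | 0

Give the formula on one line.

(((~e & (~d | e)) & ~b) | (((c | e) | ~b) & (~c | ~a)))

  ~e = 10101010101010101010101010101010
  ~d = 11001100110011001100110011001100
  (~d | e) = 11011101110111011101110111011101
  (~e & (~d | e)) = 10001000100010001000100010001000
  ~b = 11111111000000001111111100000000
  ((~e & (~d | e)) & ~b) = 10001000000000001000100000000000
  (c | e) = 01011111010111110101111101011111
  ((c | e) | ~b) = 11111111010111111111111101011111
  ~c = 11110000111100001111000011110000
  ~a = 11111111111111110000000000000000
  (~c | ~a) = 11111111111111111111000011110000
  (((c | e) | ~b) & (~c | ~a)) = 11111111010111111111000001010000
  (((~e & (~d | e)) & ~b) | (((c | e) | ~b) & (~c | ~a))) = 11111111010111111111100001010000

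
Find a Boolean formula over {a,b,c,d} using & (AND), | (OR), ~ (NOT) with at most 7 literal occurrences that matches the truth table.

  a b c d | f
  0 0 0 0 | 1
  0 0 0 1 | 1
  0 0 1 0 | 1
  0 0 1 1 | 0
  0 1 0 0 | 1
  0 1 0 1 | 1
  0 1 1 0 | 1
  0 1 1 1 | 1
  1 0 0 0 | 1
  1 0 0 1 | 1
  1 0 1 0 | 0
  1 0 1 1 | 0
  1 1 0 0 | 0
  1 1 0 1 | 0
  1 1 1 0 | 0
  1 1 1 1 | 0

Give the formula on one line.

  ~a = 1111111100000000
  ~c = 1100110011001100
  (~a | ~c) = 1111111111001100
  ~b = 1111000011110000
  ((~a | ~c) & ~b) = 1111000011000000
  (~a | ((~a | ~c) & ~b)) = 1111111111000000
  ~d = 1010101010101010
  (~c | ~d) = 1110111011101110
  (b | (~c | ~d)) = 1110111111101111
  ((~a | ((~a | ~c) & ~b)) & (b | (~c | ~d))) = 1110111111000000

((~a | ((~a | ~c) & ~b)) & (b | (~c | ~d)))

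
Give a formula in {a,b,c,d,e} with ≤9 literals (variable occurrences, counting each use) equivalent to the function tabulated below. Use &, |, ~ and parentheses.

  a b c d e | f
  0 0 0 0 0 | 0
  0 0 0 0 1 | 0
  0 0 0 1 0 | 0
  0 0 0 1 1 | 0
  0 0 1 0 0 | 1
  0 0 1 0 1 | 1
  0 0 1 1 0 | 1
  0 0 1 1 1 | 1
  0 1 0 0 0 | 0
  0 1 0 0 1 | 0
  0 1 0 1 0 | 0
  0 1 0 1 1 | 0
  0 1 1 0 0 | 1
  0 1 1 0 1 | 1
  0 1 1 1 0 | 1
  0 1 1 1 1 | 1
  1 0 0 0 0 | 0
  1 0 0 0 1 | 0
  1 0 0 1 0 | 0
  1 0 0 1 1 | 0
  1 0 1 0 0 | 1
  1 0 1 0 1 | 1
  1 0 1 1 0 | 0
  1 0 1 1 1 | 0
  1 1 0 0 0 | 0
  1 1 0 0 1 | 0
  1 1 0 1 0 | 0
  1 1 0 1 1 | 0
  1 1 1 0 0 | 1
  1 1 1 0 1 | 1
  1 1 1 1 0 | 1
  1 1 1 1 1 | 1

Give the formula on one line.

(c & (~d | ((c & (~a | b)) | ((~d & ~e) & b))))

  ~d = 11001100110011001100110011001100
  ~a = 11111111111111110000000000000000
  (~a | b) = 11111111111111110000000011111111
  (c & (~a | b)) = 00001111000011110000000000001111
  ~e = 10101010101010101010101010101010
  (~d & ~e) = 10001000100010001000100010001000
  ((~d & ~e) & b) = 00000000100010000000000010001000
  ((c & (~a | b)) | ((~d & ~e) & b)) = 00001111100011110000000010001111
  (~d | ((c & (~a | b)) | ((~d & ~e) & b))) = 11001111110011111100110011001111
  (c & (~d | ((c & (~a | b)) | ((~d & ~e) & b)))) = 00001111000011110000110000001111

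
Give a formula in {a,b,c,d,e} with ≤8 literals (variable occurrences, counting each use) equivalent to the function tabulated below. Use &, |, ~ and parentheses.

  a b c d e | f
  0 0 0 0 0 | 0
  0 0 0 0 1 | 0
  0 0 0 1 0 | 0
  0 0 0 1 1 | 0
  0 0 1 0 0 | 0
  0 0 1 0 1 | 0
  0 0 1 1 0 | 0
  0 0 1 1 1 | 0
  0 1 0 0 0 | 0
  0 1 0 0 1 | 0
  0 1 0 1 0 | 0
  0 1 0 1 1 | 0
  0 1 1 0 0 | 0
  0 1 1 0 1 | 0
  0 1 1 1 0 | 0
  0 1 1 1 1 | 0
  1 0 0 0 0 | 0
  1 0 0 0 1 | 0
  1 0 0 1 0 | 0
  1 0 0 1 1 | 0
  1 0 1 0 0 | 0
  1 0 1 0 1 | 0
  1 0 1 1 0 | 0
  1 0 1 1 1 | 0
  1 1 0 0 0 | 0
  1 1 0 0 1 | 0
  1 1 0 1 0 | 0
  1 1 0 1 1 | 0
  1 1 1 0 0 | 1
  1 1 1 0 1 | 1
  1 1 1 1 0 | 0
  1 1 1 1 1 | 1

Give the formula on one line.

  ~d = 11001100110011001100110011001100
  (b | d) = 00110011111111110011001111111111
  (e & (b | d)) = 00010001010101010001000101010101
  ((e & (b | d)) & d) = 00010001000100010001000100010001
  (~d | ((e & (b | d)) & d)) = 11011101110111011101110111011101
  (b & (~d | ((e & (b | d)) & d))) = 00000000110111010000000011011101
  (a & c) = 00000000000000000000111100001111
  ((b & (~d | ((e & (b | d)) & d))) & (a & c)) = 00000000000000000000000000001101

((b & (~d | ((e & (b | d)) & d))) & (a & c))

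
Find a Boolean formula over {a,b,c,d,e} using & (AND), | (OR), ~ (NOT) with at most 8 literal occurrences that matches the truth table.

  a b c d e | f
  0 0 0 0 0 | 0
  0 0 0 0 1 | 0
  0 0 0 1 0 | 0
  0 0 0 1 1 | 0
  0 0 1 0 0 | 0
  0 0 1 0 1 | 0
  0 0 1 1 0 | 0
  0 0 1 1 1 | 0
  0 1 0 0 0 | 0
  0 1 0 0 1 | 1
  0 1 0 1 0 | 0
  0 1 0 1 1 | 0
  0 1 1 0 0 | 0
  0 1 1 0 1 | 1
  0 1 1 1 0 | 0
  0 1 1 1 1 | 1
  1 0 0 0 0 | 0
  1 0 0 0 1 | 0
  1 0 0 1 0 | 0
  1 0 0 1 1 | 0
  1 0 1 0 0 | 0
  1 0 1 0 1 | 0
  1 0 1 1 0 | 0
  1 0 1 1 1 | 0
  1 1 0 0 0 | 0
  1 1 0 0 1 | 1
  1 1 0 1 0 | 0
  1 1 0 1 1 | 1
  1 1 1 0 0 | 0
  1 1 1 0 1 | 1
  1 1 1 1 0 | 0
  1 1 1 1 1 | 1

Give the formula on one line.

  ~d = 11001100110011001100110011001100
  ~c = 11110000111100001111000011110000
  (~c & e) = 01010000010100000101000001010000
  (~d & (~c & e)) = 01000000010000000100000001000000
  (c | a) = 00001111000011111111111111111111
  ((~d & (~c & e)) | (c | a)) = 01001111010011111111111111111111
  (e & b) = 00000000010101010000000001010101
  (((~d & (~c & e)) | (c | a)) & (e & b)) = 00000000010001010000000001010101

(((~d & (~c & e)) | (c | a)) & (e & b))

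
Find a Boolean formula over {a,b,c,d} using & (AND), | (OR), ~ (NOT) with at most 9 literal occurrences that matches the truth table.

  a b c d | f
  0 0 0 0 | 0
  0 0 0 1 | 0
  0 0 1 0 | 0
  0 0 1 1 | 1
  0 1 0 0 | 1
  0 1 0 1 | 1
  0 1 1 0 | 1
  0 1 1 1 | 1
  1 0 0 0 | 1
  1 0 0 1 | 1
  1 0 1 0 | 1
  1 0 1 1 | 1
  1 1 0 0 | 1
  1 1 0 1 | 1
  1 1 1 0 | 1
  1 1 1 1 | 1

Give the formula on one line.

  (a | b) = 0000111111111111
  (b & c) = 0000001100000011
  (d & c) = 0001000100010001
  ((b & c) | (d & c)) = 0001001100010011
  ((a | b) | ((b & c) | (d & c))) = 0001111111111111

((a | b) | ((b & c) | (d & c)))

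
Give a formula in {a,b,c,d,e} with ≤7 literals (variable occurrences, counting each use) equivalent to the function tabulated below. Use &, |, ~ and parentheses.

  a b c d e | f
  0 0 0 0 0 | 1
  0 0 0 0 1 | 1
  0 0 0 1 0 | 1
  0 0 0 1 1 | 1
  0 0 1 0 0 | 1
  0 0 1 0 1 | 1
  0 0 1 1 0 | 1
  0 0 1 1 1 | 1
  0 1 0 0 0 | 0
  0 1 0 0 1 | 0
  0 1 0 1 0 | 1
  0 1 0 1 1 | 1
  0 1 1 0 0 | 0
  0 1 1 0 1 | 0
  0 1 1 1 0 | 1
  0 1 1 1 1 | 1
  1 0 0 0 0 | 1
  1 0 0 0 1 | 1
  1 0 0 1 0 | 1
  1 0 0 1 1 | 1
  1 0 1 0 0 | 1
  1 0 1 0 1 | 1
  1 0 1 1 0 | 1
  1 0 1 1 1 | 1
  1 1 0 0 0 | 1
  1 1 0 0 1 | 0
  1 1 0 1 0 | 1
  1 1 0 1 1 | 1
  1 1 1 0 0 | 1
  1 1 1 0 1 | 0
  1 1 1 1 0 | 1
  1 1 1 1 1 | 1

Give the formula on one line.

(~b | ((a & ~e) | d))

  ~b = 11111111000000001111111100000000
  ~e = 10101010101010101010101010101010
  (a & ~e) = 00000000000000001010101010101010
  ((a & ~e) | d) = 00110011001100111011101110111011
  (~b | ((a & ~e) | d)) = 11111111001100111111111110111011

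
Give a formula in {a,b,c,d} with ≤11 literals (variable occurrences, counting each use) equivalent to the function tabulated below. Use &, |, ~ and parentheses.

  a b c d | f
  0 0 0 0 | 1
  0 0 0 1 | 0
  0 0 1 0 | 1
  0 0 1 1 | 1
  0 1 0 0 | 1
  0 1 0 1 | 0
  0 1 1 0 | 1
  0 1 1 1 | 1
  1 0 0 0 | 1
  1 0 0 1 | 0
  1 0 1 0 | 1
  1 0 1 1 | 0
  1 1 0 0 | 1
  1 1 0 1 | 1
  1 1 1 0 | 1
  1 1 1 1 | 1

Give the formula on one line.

  ~d = 1010101010101010
  (d & c) = 0001000100010001
  (~d | (d & c)) = 1011101110111011
  (a | (~d | (d & c))) = 1011101111111111
  ~a = 1111111100000000
  ~b = 1111000011110000
  (~b & ~d) = 1010000010100000
  (~a | (~b & ~d)) = 1111111110100000
  ((~a | (~b & ~d)) | b) = 1111111110101111
  ((a | (~d | (d & c))) & ((~a | (~b & ~d)) | b)) = 1011101110101111

((a | (~d | (d & c))) & ((~a | (~b & ~d)) | b))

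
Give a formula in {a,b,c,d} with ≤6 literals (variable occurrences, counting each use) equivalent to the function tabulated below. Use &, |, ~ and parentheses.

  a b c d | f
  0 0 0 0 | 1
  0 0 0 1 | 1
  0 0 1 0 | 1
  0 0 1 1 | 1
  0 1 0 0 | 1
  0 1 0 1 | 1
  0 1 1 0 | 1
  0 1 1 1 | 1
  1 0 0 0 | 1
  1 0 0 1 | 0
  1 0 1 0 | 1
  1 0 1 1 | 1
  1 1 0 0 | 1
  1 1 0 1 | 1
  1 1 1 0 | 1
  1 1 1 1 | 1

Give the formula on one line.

(((~b | ~d) & (c | ~d)) | (~a | b))

  ~b = 1111000011110000
  ~d = 1010101010101010
  (~b | ~d) = 1111101011111010
  (c | ~d) = 1011101110111011
  ((~b | ~d) & (c | ~d)) = 1011101010111010
  ~a = 1111111100000000
  (~a | b) = 1111111100001111
  (((~b | ~d) & (c | ~d)) | (~a | b)) = 1111111110111111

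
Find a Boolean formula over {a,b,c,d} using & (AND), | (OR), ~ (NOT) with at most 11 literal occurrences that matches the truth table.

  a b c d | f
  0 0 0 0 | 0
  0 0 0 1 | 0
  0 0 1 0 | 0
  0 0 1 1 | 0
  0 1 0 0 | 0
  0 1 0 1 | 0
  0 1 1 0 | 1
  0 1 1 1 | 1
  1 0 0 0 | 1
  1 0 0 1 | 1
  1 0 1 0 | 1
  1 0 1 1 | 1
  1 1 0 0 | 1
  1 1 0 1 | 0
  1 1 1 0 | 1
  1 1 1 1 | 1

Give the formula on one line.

((c & b) | ((((~b | ~d) | ~a) & (a | ~c)) & (a | c)))

  (c & b) = 0000001100000011
  ~b = 1111000011110000
  ~d = 1010101010101010
  (~b | ~d) = 1111101011111010
  ~a = 1111111100000000
  ((~b | ~d) | ~a) = 1111111111111010
  ~c = 1100110011001100
  (a | ~c) = 1100110011111111
  (((~b | ~d) | ~a) & (a | ~c)) = 1100110011111010
  (a | c) = 0011001111111111
  ((((~b | ~d) | ~a) & (a | ~c)) & (a | c)) = 0000000011111010
  ((c & b) | ((((~b | ~d) | ~a) & (a | ~c)) & (a | c))) = 0000001111111011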